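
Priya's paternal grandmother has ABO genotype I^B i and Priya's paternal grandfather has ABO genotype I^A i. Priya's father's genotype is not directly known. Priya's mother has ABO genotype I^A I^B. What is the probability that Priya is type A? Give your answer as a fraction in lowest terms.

Priya's father's ABO genotype from I^B i × I^A i: 1/4 I^A I^B, 1/4 I^A i, 1/4 I^B i, 1/4 i i.
Crossing each possibility with the mother I^A I^B and summing P(type A): 1/4·1/4 + 1/4·1/2 + 1/4·1/4 + 1/4·1/2 = 3/8.

3/8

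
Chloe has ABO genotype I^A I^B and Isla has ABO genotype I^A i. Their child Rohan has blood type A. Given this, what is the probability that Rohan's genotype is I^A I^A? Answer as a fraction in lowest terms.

Cross I^A I^B × I^A i → 1/4 I^A I^A, 1/4 I^A I^B, 1/4 I^A i, 1/4 I^B i.
Type-A genotypes among offspring: I^A I^A (1/4), I^A i (1/4); total 1/2.
P(I^A I^A | type A) = (1/4) / (1/2) = 1/2.

1/2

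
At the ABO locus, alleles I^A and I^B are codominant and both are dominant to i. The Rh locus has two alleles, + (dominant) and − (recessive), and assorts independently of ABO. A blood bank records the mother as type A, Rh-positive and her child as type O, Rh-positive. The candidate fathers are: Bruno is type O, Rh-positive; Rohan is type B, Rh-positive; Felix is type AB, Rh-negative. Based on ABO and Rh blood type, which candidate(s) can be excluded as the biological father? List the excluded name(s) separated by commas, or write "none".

A candidate is excluded only if no genotype consistent with his phenotype could produce a type O, Rh-positive child with a type A, Rh-positive mother.
Felix (type AB, Rh-): no genotype consistent with that phenotype can produce a type-O Rh+ child with a type-A mother.

Felix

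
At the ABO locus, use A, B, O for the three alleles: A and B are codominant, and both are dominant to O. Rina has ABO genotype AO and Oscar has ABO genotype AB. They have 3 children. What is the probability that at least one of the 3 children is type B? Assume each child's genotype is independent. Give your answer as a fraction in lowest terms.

ABO cross AO × AB → 1/2 A, 1/4 B, 1/4 AB.
So P(type B) = 1/4 per child.
P(none) = (3/4)^3 = 27/64; P(at least one) = 1 − 27/64 = 37/64.

37/64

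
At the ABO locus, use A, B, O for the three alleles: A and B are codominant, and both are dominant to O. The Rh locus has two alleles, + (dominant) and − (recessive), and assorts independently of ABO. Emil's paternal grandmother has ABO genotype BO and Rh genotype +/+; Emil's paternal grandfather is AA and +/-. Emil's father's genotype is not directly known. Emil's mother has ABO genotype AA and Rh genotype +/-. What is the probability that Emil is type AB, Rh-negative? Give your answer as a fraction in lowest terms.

1/32

Emil's father's ABO genotype from BO × AA: 1/2 AB, 1/2 AO.
Crossing each possibility with the mother AA and summing P(type AB): 1/2·1/2 + 1/2·0 = 1/4.
Similarly for Rh via the father's Rh distribution: P(Rh-) = 1/8.
Independent loci: 1/4 × 1/8 = 1/32.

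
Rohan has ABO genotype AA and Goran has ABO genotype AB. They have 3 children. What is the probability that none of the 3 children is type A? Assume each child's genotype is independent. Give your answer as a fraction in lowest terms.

1/8

ABO cross AA × AB → 1/2 A, 1/2 AB.
So P(type A) = 1/2 per child.
P(not type A) = 1/2 for one child; (1/2)^3 = 1/8.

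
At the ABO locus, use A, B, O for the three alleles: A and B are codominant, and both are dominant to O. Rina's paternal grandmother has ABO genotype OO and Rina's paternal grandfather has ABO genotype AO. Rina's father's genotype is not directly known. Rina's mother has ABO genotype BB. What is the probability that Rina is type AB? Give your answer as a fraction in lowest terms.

1/4

Rina's father's ABO genotype from OO × AO: 1/2 AO, 1/2 OO.
Crossing each possibility with the mother BB and summing P(type AB): 1/2·1/2 + 1/2·0 = 1/4.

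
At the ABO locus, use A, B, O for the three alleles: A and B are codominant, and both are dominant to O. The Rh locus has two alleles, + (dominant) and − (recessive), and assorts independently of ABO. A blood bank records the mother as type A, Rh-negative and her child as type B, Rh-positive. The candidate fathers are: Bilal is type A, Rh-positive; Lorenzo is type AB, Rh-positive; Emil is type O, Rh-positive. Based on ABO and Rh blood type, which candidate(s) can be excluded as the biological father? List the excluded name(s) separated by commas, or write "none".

A candidate is excluded only if no genotype consistent with his phenotype could produce a type B, Rh-positive child with a type A, Rh-negative mother.
Bilal (type A, Rh+): no genotype consistent with that phenotype can produce a type-B Rh+ child with a type-A mother.
Emil (type O, Rh+): no genotype consistent with that phenotype can produce a type-B Rh+ child with a type-A mother.

Bilal, Emil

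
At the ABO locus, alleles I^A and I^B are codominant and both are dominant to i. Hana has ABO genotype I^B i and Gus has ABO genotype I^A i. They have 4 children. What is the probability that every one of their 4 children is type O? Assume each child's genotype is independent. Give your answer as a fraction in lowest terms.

ABO cross I^B i × I^A i → 1/4 O, 1/4 A, 1/4 B, 1/4 AB.
So P(type O) = 1/4 per child.
All 4 independent: (1/4)^4 = 1/256.

1/256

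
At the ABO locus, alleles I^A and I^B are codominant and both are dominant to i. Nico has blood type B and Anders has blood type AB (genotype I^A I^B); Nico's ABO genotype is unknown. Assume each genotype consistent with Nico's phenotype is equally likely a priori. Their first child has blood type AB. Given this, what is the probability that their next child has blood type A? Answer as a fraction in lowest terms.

1/12

Possible genotypes: Nico ∈ {I^B I^B, I^B i}; Anders ∈ {I^A I^B}.
Weight each parental genotype pair by prior × P(type-AB child):
  I^B I^B × I^A I^B: posterior weight 2/3; P(next child type A) = 0.
  I^B i × I^A I^B: posterior weight 1/3; P(next child type A) = 1/4.
Weighted sum = 1/12.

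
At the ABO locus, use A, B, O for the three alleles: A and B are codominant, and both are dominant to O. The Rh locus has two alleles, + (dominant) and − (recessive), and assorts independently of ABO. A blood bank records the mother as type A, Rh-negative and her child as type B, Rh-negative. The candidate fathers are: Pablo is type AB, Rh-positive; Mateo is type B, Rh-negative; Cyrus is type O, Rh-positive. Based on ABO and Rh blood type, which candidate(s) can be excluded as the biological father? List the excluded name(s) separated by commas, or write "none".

A candidate is excluded only if no genotype consistent with his phenotype could produce a type B, Rh-negative child with a type A, Rh-negative mother.
Cyrus (type O, Rh+): no genotype consistent with that phenotype can produce a type-B Rh- child with a type-A mother.

Cyrus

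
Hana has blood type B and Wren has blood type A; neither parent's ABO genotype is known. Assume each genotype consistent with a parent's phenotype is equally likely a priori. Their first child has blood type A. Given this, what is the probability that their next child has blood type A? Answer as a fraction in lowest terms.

Possible genotypes: Hana ∈ {BB, BO}; Wren ∈ {AA, AO}.
Weight each parental genotype pair by prior × P(type-A child):
  BO × AA: posterior weight 2/3; P(next child type A) = 1/2.
  BO × AO: posterior weight 1/3; P(next child type A) = 1/4.
Weighted sum = 5/12.

5/12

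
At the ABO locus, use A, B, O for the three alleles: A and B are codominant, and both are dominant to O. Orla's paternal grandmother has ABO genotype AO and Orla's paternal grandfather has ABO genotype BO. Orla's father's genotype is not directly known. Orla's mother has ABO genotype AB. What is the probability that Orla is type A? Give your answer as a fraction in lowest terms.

Orla's father's ABO genotype from AO × BO: 1/4 AB, 1/4 AO, 1/4 BO, 1/4 OO.
Crossing each possibility with the mother AB and summing P(type A): 1/4·1/4 + 1/4·1/2 + 1/4·1/4 + 1/4·1/2 = 3/8.

3/8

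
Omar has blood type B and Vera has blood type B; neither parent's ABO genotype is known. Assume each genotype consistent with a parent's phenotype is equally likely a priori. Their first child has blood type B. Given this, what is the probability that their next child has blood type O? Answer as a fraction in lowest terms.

1/20

Possible genotypes: Omar ∈ {I^B I^B, I^B i}; Vera ∈ {I^B I^B, I^B i}.
Weight each parental genotype pair by prior × P(type-B child):
  I^B I^B × I^B I^B: posterior weight 4/15; P(next child type O) = 0.
  I^B I^B × I^B i: posterior weight 4/15; P(next child type O) = 0.
  I^B i × I^B I^B: posterior weight 4/15; P(next child type O) = 0.
  I^B i × I^B i: posterior weight 1/5; P(next child type O) = 1/4.
Weighted sum = 1/20.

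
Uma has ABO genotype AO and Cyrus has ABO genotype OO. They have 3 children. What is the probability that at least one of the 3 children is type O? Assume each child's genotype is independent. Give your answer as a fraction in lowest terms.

7/8

ABO cross AO × OO → 1/2 O, 1/2 A.
So P(type O) = 1/2 per child.
P(none) = (1/2)^3 = 1/8; P(at least one) = 1 − 1/8 = 7/8.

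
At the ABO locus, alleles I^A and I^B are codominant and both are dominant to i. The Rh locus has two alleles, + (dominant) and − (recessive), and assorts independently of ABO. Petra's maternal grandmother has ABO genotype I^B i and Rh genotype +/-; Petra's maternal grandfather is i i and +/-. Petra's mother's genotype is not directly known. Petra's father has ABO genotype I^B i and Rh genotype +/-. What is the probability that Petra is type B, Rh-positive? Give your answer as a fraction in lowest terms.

15/32

Petra's mother's ABO genotype from I^B i × i i: 1/2 I^B i, 1/2 i i.
Crossing each possibility with the father I^B i and summing P(type B): 1/2·3/4 + 1/2·1/2 = 5/8.
Similarly for Rh via the mother's Rh distribution: P(Rh+) = 3/4.
Independent loci: 5/8 × 3/4 = 15/32.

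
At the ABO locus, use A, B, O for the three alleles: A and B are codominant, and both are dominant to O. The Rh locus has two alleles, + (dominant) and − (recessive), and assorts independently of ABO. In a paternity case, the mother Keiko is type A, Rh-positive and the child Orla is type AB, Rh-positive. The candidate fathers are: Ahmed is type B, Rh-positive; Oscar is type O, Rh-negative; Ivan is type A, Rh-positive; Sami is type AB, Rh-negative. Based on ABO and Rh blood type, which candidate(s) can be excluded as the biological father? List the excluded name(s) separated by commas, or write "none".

A candidate is excluded only if no genotype consistent with his phenotype could produce a type AB, Rh-positive child with a type A, Rh-positive mother.
Oscar (type O, Rh-): no genotype consistent with that phenotype can produce a type-AB Rh+ child with a type-A mother.
Ivan (type A, Rh+): no genotype consistent with that phenotype can produce a type-AB Rh+ child with a type-A mother.

Oscar, Ivan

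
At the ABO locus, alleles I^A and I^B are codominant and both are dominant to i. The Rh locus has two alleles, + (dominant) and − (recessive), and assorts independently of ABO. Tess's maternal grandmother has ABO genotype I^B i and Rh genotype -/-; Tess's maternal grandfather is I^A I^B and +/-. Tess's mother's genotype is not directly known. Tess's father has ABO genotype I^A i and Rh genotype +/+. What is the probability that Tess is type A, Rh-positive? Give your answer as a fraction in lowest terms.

3/8

Tess's mother's ABO genotype from I^B i × I^A I^B: 1/4 I^A I^B, 1/4 I^A i, 1/4 I^B I^B, 1/4 I^B i.
Crossing each possibility with the father I^A i and summing P(type A): 1/4·1/2 + 1/4·3/4 + 1/4·0 + 1/4·1/4 = 3/8.
Similarly for Rh via the mother's Rh distribution: P(Rh+) = 1.
Independent loci: 3/8 × 1 = 3/8.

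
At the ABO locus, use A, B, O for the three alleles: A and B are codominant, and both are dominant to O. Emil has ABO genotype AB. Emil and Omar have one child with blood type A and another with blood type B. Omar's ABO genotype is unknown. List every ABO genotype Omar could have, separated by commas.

AB, AO, BO, OO

For each candidate genotype of Omar, check whether crossing it with AB can produce every observed child phenotype.
  AA → possible child types {A, AB} ✗
  AB → possible child types {A, B, AB} ✓
  AO → possible child types {A, B, AB} ✓
  BB → possible child types {B, AB} ✗
  BO → possible child types {A, B, AB} ✓
  OO → possible child types {A, B} ✓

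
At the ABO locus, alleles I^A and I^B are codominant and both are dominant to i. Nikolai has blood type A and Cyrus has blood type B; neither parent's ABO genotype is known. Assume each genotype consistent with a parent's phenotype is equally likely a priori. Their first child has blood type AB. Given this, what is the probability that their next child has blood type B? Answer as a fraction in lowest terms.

5/36

Possible genotypes: Nikolai ∈ {I^A I^A, I^A i}; Cyrus ∈ {I^B I^B, I^B i}.
Weight each parental genotype pair by prior × P(type-AB child):
  I^A I^A × I^B I^B: posterior weight 4/9; P(next child type B) = 0.
  I^A I^A × I^B i: posterior weight 2/9; P(next child type B) = 0.
  I^A i × I^B I^B: posterior weight 2/9; P(next child type B) = 1/2.
  I^A i × I^B i: posterior weight 1/9; P(next child type B) = 1/4.
Weighted sum = 5/36.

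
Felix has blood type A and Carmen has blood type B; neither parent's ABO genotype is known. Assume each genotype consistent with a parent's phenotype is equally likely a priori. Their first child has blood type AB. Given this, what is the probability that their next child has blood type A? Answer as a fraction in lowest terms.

5/36

Possible genotypes: Felix ∈ {I^A I^A, I^A i}; Carmen ∈ {I^B I^B, I^B i}.
Weight each parental genotype pair by prior × P(type-AB child):
  I^A I^A × I^B I^B: posterior weight 4/9; P(next child type A) = 0.
  I^A I^A × I^B i: posterior weight 2/9; P(next child type A) = 1/2.
  I^A i × I^B I^B: posterior weight 2/9; P(next child type A) = 0.
  I^A i × I^B i: posterior weight 1/9; P(next child type A) = 1/4.
Weighted sum = 5/36.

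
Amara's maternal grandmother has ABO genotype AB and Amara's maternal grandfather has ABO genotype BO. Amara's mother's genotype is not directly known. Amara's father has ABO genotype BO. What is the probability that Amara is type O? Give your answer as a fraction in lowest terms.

Amara's mother's ABO genotype from AB × BO: 1/4 AB, 1/4 AO, 1/4 BB, 1/4 BO.
Crossing each possibility with the father BO and summing P(type O): 1/4·0 + 1/4·1/4 + 1/4·0 + 1/4·1/4 = 1/8.

1/8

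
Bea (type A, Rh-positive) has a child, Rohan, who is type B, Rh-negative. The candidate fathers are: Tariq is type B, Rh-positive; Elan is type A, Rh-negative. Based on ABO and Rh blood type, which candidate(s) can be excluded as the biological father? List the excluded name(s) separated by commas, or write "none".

Elan

A candidate is excluded only if no genotype consistent with his phenotype could produce a type B, Rh-negative child with a type A, Rh-positive mother.
Elan (type A, Rh-): no genotype consistent with that phenotype can produce a type-B Rh- child with a type-A mother.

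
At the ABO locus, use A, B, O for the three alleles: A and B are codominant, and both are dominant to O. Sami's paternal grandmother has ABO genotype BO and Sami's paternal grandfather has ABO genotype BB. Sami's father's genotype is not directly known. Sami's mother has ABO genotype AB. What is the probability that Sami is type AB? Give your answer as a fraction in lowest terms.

Sami's father's ABO genotype from BO × BB: 1/2 BB, 1/2 BO.
Crossing each possibility with the mother AB and summing P(type AB): 1/2·1/2 + 1/2·1/4 = 3/8.

3/8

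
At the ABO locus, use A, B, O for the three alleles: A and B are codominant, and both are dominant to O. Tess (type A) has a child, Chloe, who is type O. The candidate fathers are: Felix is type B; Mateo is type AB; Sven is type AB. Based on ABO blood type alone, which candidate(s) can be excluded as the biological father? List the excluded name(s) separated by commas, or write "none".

A candidate is excluded only if no genotype consistent with his phenotype could produce a type O child with a type A mother.
Mateo (type AB): no genotype consistent with that phenotype can produce a type-O child with a type-A mother.
Sven (type AB): no genotype consistent with that phenotype can produce a type-O child with a type-A mother.

Mateo, Sven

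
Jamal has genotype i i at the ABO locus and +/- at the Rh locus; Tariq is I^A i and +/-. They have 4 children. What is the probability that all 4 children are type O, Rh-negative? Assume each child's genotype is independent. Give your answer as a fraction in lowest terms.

ABO cross i i × I^A i → 1/2 O, 1/2 A.
Rh cross +/- × +/- → 3/4 Rh+, 1/4 Rh-; so P(type O, Rh-negative) = 1/2 × 1/4 = 1/8 per child.
All 4 independent: (1/8)^4 = 1/4096.

1/4096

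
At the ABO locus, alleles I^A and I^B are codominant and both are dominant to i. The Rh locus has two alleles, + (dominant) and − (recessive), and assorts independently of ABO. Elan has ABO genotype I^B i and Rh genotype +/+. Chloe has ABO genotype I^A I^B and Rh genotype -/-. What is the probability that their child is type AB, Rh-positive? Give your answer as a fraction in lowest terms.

ABO cross I^B i × I^A I^B → offspring phenotypes: 1/4 A, 1/2 B, 1/4 AB.
Rh cross +/+ × -/- → 1 Rh+.
Independent loci: P(type AB, Rh-positive) = 1/4 × 1 = 1/4.

1/4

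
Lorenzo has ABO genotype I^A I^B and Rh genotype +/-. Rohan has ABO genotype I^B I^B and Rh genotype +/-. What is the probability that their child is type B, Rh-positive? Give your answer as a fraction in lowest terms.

ABO cross I^A I^B × I^B I^B → offspring phenotypes: 1/2 B, 1/2 AB.
Rh cross +/- × +/- → 3/4 Rh+, 1/4 Rh-.
Independent loci: P(type B, Rh-positive) = 1/2 × 3/4 = 3/8.

3/8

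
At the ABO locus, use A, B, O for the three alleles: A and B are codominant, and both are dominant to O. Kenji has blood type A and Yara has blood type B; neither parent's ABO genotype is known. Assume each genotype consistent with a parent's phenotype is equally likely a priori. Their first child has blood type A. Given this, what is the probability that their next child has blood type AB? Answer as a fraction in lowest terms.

5/12

Possible genotypes: Kenji ∈ {AA, AO}; Yara ∈ {BB, BO}.
Weight each parental genotype pair by prior × P(type-A child):
  AA × BO: posterior weight 2/3; P(next child type AB) = 1/2.
  AO × BO: posterior weight 1/3; P(next child type AB) = 1/4.
Weighted sum = 5/12.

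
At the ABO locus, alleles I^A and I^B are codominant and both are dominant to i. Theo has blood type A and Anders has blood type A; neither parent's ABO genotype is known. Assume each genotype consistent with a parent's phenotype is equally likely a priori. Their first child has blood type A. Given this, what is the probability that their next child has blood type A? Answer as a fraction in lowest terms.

Possible genotypes: Theo ∈ {I^A I^A, I^A i}; Anders ∈ {I^A I^A, I^A i}.
Weight each parental genotype pair by prior × P(type-A child):
  I^A I^A × I^A I^A: posterior weight 4/15; P(next child type A) = 1.
  I^A I^A × I^A i: posterior weight 4/15; P(next child type A) = 1.
  I^A i × I^A I^A: posterior weight 4/15; P(next child type A) = 1.
  I^A i × I^A i: posterior weight 1/5; P(next child type A) = 3/4.
Weighted sum = 19/20.

19/20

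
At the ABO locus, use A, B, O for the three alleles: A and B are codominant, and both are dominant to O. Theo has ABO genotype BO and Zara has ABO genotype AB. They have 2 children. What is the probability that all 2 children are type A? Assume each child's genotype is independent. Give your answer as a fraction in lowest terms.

ABO cross BO × AB → 1/4 A, 1/2 B, 1/4 AB.
So P(type A) = 1/4 per child.
All 2 independent: (1/4)^2 = 1/16.

1/16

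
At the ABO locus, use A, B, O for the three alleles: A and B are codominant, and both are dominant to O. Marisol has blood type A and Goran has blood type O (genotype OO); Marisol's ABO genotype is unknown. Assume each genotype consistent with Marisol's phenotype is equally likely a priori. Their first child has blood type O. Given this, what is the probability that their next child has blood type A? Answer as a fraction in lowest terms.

1/2

Possible genotypes: Marisol ∈ {AA, AO}; Goran ∈ {OO}.
Weight each parental genotype pair by prior × P(type-O child):
  AO × OO: posterior weight 1; P(next child type A) = 1/2.
Weighted sum = 1/2.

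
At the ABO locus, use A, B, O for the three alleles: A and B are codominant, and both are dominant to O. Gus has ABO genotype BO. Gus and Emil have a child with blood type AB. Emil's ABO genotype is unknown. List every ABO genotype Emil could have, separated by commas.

For each candidate genotype of Emil, check whether crossing it with BO can produce every observed child phenotype.
  AA → possible child types {A, AB} ✓
  AB → possible child types {A, B, AB} ✓
  AO → possible child types {O, A, B, AB} ✓
  BB → possible child types {B} ✗
  BO → possible child types {O, B} ✗
  OO → possible child types {O, B} ✗

AA, AB, AO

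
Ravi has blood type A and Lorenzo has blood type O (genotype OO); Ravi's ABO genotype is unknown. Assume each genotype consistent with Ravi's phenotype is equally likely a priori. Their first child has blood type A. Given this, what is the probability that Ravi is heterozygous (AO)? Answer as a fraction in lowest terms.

1/3

Possible genotypes: Ravi ∈ {AA, AO}; Lorenzo ∈ {OO}.
Weight each parental genotype pair by prior × P(type-A child):
  AA × OO: posterior weight 2/3.
  AO × OO: posterior weight 1/3.
Sum the posterior weight over pairs where Ravi is AO: 1/3.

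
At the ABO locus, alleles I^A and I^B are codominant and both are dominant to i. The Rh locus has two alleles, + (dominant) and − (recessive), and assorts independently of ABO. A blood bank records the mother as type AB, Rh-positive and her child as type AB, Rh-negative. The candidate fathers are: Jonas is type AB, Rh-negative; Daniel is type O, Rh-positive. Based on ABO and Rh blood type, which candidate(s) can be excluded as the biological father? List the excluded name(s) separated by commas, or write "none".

A candidate is excluded only if no genotype consistent with his phenotype could produce a type AB, Rh-negative child with a type AB, Rh-positive mother.
Daniel (type O, Rh+): no genotype consistent with that phenotype can produce a type-AB Rh- child with a type-AB mother.

Daniel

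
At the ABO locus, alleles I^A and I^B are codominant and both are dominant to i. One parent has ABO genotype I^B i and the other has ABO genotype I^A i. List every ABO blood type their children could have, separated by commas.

Gametes from I^B i × I^A i give offspring ABO genotypes I^A I^B, I^A i, I^B i, i i, i.e. phenotypes O, A, B, AB.

O, A, B, AB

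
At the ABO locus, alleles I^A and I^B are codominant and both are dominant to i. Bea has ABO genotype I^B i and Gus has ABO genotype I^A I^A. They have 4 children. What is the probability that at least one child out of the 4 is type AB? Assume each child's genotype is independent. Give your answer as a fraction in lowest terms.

ABO cross I^B i × I^A I^A → 1/2 A, 1/2 AB.
So P(type AB) = 1/2 per child.
P(none) = (1/2)^4 = 1/16; P(at least one) = 1 − 1/16 = 15/16.

15/16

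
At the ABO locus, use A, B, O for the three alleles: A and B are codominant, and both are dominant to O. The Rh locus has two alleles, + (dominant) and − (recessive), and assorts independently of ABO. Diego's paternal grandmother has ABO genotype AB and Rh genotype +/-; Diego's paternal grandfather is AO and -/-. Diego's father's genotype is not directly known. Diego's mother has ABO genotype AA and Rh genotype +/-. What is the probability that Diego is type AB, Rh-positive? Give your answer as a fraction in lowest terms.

5/32

Diego's father's ABO genotype from AB × AO: 1/4 AA, 1/4 AB, 1/4 AO, 1/4 BO.
Crossing each possibility with the mother AA and summing P(type AB): 1/4·0 + 1/4·1/2 + 1/4·0 + 1/4·1/2 = 1/4.
Similarly for Rh via the father's Rh distribution: P(Rh+) = 5/8.
Independent loci: 1/4 × 5/8 = 5/32.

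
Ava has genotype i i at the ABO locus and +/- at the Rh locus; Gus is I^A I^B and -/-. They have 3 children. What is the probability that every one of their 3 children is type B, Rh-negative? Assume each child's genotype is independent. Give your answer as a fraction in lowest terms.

ABO cross i i × I^A I^B → 1/2 A, 1/2 B.
Rh cross +/- × -/- → 1/2 Rh+, 1/2 Rh-; so P(type B, Rh-negative) = 1/2 × 1/2 = 1/4 per child.
All 3 independent: (1/4)^3 = 1/64.

1/64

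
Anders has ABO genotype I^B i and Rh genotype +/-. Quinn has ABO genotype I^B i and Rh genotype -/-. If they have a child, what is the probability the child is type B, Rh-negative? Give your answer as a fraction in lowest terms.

ABO cross I^B i × I^B i → offspring phenotypes: 1/4 O, 3/4 B.
Rh cross +/- × -/- → 1/2 Rh+, 1/2 Rh-.
Independent loci: P(type B, Rh-negative) = 3/4 × 1/2 = 3/8.

3/8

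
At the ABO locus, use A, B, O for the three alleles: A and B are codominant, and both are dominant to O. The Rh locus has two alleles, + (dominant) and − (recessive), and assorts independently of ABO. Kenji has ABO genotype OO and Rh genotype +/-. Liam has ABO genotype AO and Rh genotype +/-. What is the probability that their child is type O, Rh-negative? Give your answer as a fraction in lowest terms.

ABO cross OO × AO → offspring phenotypes: 1/2 O, 1/2 A.
Rh cross +/- × +/- → 3/4 Rh+, 1/4 Rh-.
Independent loci: P(type O, Rh-negative) = 1/2 × 1/4 = 1/8.

1/8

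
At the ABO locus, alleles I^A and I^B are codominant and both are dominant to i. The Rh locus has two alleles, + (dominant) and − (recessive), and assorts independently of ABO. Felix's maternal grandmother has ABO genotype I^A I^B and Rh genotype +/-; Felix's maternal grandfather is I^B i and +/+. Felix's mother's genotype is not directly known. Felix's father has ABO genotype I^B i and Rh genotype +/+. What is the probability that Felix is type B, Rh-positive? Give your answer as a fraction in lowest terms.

5/8

Felix's mother's ABO genotype from I^A I^B × I^B i: 1/4 I^A I^B, 1/4 I^A i, 1/4 I^B I^B, 1/4 I^B i.
Crossing each possibility with the father I^B i and summing P(type B): 1/4·1/2 + 1/4·1/4 + 1/4·1 + 1/4·3/4 = 5/8.
Similarly for Rh via the mother's Rh distribution: P(Rh+) = 1.
Independent loci: 5/8 × 1 = 5/8.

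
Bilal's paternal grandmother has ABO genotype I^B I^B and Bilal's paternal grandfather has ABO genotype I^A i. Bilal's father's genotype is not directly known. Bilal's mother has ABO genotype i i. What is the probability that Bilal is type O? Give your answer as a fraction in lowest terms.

1/4

Bilal's father's ABO genotype from I^B I^B × I^A i: 1/2 I^A I^B, 1/2 I^B i.
Crossing each possibility with the mother i i and summing P(type O): 1/2·0 + 1/2·1/2 = 1/4.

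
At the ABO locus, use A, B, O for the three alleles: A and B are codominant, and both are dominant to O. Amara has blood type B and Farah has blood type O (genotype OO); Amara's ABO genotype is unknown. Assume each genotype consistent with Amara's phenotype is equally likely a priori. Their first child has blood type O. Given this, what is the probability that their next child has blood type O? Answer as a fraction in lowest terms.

1/2

Possible genotypes: Amara ∈ {BB, BO}; Farah ∈ {OO}.
Weight each parental genotype pair by prior × P(type-O child):
  BO × OO: posterior weight 1; P(next child type O) = 1/2.
Weighted sum = 1/2.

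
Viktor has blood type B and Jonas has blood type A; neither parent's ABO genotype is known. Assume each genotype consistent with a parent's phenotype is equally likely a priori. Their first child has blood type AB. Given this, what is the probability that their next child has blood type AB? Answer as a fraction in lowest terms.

25/36

Possible genotypes: Viktor ∈ {I^B I^B, I^B i}; Jonas ∈ {I^A I^A, I^A i}.
Weight each parental genotype pair by prior × P(type-AB child):
  I^B I^B × I^A I^A: posterior weight 4/9; P(next child type AB) = 1.
  I^B I^B × I^A i: posterior weight 2/9; P(next child type AB) = 1/2.
  I^B i × I^A I^A: posterior weight 2/9; P(next child type AB) = 1/2.
  I^B i × I^A i: posterior weight 1/9; P(next child type AB) = 1/4.
Weighted sum = 25/36.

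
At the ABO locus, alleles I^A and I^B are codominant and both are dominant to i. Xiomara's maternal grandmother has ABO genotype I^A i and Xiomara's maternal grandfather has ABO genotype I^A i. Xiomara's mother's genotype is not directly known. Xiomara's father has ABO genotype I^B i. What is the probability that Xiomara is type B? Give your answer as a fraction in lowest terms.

1/4

Xiomara's mother's ABO genotype from I^A i × I^A i: 1/4 I^A I^A, 1/2 I^A i, 1/4 i i.
Crossing each possibility with the father I^B i and summing P(type B): 1/4·0 + 1/2·1/4 + 1/4·1/2 = 1/4.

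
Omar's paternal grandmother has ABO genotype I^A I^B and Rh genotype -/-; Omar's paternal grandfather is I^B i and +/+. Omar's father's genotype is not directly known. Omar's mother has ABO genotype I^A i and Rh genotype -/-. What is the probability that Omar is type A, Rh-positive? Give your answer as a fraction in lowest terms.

Omar's father's ABO genotype from I^A I^B × I^B i: 1/4 I^A I^B, 1/4 I^A i, 1/4 I^B I^B, 1/4 I^B i.
Crossing each possibility with the mother I^A i and summing P(type A): 1/4·1/2 + 1/4·3/4 + 1/4·0 + 1/4·1/4 = 3/8.
Similarly for Rh via the father's Rh distribution: P(Rh+) = 1/2.
Independent loci: 3/8 × 1/2 = 3/16.

3/16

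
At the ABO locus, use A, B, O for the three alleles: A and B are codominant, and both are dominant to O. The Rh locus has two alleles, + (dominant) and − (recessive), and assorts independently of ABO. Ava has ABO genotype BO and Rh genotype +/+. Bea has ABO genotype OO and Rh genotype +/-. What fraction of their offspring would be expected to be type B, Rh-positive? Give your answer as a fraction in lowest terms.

1/2

ABO cross BO × OO → offspring phenotypes: 1/2 O, 1/2 B.
Rh cross +/+ × +/- → 1 Rh+.
Independent loci: P(type B, Rh-positive) = 1/2 × 1 = 1/2.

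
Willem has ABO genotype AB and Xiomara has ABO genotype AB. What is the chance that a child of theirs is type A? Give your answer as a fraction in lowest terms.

ABO cross AB × AB → offspring phenotypes: 1/4 A, 1/4 B, 1/2 AB.
So P(type A) = 1/4.

1/4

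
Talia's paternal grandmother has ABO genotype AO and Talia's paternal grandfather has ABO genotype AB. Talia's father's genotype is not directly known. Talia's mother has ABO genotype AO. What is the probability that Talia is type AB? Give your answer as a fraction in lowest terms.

Talia's father's ABO genotype from AO × AB: 1/4 AA, 1/4 AB, 1/4 AO, 1/4 BO.
Crossing each possibility with the mother AO and summing P(type AB): 1/4·0 + 1/4·1/4 + 1/4·0 + 1/4·1/4 = 1/8.

1/8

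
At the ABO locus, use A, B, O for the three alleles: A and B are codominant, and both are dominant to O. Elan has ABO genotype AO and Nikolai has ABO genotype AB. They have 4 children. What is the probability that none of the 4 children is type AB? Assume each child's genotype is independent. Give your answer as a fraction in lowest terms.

81/256

ABO cross AO × AB → 1/2 A, 1/4 B, 1/4 AB.
So P(type AB) = 1/4 per child.
P(not type AB) = 3/4 for one child; (3/4)^4 = 81/256.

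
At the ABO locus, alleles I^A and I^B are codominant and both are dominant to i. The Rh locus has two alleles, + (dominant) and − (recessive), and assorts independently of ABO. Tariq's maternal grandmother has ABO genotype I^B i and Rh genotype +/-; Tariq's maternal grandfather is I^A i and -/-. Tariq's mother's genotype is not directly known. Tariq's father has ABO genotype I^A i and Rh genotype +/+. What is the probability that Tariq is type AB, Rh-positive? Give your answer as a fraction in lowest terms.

1/8

Tariq's mother's ABO genotype from I^B i × I^A i: 1/4 I^A I^B, 1/4 I^A i, 1/4 I^B i, 1/4 i i.
Crossing each possibility with the father I^A i and summing P(type AB): 1/4·1/4 + 1/4·0 + 1/4·1/4 + 1/4·0 = 1/8.
Similarly for Rh via the mother's Rh distribution: P(Rh+) = 1.
Independent loci: 1/8 × 1 = 1/8.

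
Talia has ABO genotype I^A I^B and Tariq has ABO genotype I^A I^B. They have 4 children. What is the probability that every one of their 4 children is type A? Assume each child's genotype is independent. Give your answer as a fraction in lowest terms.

1/256

ABO cross I^A I^B × I^A I^B → 1/4 A, 1/4 B, 1/2 AB.
So P(type A) = 1/4 per child.
All 4 independent: (1/4)^4 = 1/256.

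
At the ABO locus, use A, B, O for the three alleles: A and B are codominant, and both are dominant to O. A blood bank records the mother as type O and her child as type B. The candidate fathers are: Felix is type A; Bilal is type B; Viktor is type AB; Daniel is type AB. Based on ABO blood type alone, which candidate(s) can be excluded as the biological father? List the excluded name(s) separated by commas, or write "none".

A candidate is excluded only if no genotype consistent with his phenotype could produce a type B child with a type O mother.
Felix (type A): no genotype consistent with that phenotype can produce a type-B child with a type-O mother.

Felix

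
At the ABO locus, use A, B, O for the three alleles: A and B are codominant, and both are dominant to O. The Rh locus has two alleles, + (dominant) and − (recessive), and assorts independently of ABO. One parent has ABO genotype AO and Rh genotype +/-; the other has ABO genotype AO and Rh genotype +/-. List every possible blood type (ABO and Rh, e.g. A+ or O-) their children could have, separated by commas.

Gametes from AO × AO give offspring ABO genotypes AA, AO, OO, i.e. phenotypes O, A.
Rh cross +/- × +/- → phenotypes Rh+, Rh-.
Combining independently: O+, O-, A+, A-.

O+, O-, A+, A-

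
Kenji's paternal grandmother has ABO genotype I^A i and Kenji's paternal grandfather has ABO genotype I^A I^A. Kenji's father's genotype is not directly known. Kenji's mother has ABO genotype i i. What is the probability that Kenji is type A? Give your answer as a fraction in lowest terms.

Kenji's father's ABO genotype from I^A i × I^A I^A: 1/2 I^A I^A, 1/2 I^A i.
Crossing each possibility with the mother i i and summing P(type A): 1/2·1 + 1/2·1/2 = 3/4.

3/4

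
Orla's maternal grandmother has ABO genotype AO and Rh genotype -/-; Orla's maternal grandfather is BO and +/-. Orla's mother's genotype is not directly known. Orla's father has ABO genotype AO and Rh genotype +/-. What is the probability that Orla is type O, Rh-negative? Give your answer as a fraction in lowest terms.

Orla's mother's ABO genotype from AO × BO: 1/4 AB, 1/4 AO, 1/4 BO, 1/4 OO.
Crossing each possibility with the father AO and summing P(type O): 1/4·0 + 1/4·1/4 + 1/4·1/4 + 1/4·1/2 = 1/4.
Similarly for Rh via the mother's Rh distribution: P(Rh-) = 3/8.
Independent loci: 1/4 × 3/8 = 3/32.

3/32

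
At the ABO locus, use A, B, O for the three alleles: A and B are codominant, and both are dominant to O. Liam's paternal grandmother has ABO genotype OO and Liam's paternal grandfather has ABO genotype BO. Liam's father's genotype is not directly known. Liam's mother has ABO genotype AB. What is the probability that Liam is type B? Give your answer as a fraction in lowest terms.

Liam's father's ABO genotype from OO × BO: 1/2 BO, 1/2 OO.
Crossing each possibility with the mother AB and summing P(type B): 1/2·1/2 + 1/2·1/2 = 1/2.

1/2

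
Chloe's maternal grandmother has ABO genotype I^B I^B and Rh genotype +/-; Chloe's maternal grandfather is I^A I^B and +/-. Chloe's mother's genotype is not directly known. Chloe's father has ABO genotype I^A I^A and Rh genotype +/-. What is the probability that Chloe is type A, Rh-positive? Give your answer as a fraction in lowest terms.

3/16

Chloe's mother's ABO genotype from I^B I^B × I^A I^B: 1/2 I^A I^B, 1/2 I^B I^B.
Crossing each possibility with the father I^A I^A and summing P(type A): 1/2·1/2 + 1/2·0 = 1/4.
Similarly for Rh via the mother's Rh distribution: P(Rh+) = 3/4.
Independent loci: 1/4 × 3/4 = 3/16.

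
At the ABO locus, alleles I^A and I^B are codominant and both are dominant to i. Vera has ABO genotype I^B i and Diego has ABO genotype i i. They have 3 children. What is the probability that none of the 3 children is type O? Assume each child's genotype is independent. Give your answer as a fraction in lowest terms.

ABO cross I^B i × i i → 1/2 O, 1/2 B.
So P(type O) = 1/2 per child.
P(not type O) = 1/2 for one child; (1/2)^3 = 1/8.

1/8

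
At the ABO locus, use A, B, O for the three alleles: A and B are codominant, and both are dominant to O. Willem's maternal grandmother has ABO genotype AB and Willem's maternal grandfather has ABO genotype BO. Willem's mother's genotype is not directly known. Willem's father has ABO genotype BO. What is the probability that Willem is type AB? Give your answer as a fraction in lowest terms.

1/8

Willem's mother's ABO genotype from AB × BO: 1/4 AB, 1/4 AO, 1/4 BB, 1/4 BO.
Crossing each possibility with the father BO and summing P(type AB): 1/4·1/4 + 1/4·1/4 + 1/4·0 + 1/4·0 = 1/8.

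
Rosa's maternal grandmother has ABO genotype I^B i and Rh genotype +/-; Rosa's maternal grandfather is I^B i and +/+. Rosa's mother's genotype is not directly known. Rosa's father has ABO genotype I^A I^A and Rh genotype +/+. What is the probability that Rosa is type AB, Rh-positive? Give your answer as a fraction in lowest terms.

Rosa's mother's ABO genotype from I^B i × I^B i: 1/4 I^B I^B, 1/2 I^B i, 1/4 i i.
Crossing each possibility with the father I^A I^A and summing P(type AB): 1/4·1 + 1/2·1/2 + 1/4·0 = 1/2.
Similarly for Rh via the mother's Rh distribution: P(Rh+) = 1.
Independent loci: 1/2 × 1 = 1/2.

1/2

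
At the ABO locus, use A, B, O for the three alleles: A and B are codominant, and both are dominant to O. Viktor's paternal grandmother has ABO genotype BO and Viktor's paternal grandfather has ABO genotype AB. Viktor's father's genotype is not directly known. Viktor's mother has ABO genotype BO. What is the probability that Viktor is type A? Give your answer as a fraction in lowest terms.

Viktor's father's ABO genotype from BO × AB: 1/4 AB, 1/4 AO, 1/4 BB, 1/4 BO.
Crossing each possibility with the mother BO and summing P(type A): 1/4·1/4 + 1/4·1/4 + 1/4·0 + 1/4·0 = 1/8.

1/8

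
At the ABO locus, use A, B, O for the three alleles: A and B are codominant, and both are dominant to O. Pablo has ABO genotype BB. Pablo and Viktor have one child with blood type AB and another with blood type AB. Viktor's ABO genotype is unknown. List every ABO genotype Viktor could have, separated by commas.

AA, AB, AO

For each candidate genotype of Viktor, check whether crossing it with BB can produce every observed child phenotype.
  AA → possible child types {AB} ✓
  AB → possible child types {B, AB} ✓
  AO → possible child types {B, AB} ✓
  BB → possible child types {B} ✗
  BO → possible child types {B} ✗
  OO → possible child types {B} ✗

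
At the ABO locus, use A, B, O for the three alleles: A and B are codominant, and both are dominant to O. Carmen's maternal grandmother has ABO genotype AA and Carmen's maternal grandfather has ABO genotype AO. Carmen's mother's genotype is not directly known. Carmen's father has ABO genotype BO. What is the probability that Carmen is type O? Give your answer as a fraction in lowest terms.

1/8

Carmen's mother's ABO genotype from AA × AO: 1/2 AA, 1/2 AO.
Crossing each possibility with the father BO and summing P(type O): 1/2·0 + 1/2·1/4 = 1/8.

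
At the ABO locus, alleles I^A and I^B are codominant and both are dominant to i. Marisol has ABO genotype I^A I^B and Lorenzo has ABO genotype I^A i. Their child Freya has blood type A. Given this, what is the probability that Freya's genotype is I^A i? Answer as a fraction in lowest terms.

Cross I^A I^B × I^A i → 1/4 I^A I^A, 1/4 I^A I^B, 1/4 I^A i, 1/4 I^B i.
Type-A genotypes among offspring: I^A I^A (1/4), I^A i (1/4); total 1/2.
P(I^A i | type A) = (1/4) / (1/2) = 1/2.

1/2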